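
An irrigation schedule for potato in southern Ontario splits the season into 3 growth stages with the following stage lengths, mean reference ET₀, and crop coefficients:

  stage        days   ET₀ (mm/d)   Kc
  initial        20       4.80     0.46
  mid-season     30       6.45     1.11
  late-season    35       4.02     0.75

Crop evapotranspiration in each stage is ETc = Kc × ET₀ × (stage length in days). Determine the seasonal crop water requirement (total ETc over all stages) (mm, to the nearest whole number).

364 mm

initial: 0.46 × 4.80 × 20 = 44.16 mm
mid-season: 1.11 × 6.45 × 30 = 214.79 mm
late-season: 0.75 × 4.02 × 35 = 105.53 mm
Seasonal total = 364.48 mm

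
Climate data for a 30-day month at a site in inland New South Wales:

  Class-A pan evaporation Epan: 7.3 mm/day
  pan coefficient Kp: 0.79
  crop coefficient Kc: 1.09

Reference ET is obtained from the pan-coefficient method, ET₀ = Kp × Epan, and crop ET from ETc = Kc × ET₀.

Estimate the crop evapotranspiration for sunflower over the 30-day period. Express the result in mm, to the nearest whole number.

189 mm

ET₀ = 0.79 × 7.3 = 5.7670 mm/d
ETc = Kc × ET₀ = 1.09 × 5.7670 = 6.2860 mm/d
Over 30 days: 6.2860 × 30 = 188.580 mm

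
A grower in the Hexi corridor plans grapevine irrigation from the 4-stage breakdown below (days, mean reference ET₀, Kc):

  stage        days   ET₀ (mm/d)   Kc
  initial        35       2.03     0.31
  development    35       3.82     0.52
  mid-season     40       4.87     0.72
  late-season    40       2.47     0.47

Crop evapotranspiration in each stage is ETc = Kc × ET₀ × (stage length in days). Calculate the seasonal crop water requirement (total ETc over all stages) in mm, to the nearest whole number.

278 mm

initial: 0.31 × 2.03 × 35 = 22.03 mm
development: 0.52 × 3.82 × 35 = 69.52 mm
mid-season: 0.72 × 4.87 × 40 = 140.26 mm
late-season: 0.47 × 2.47 × 40 = 46.44 mm
Seasonal total = 278.25 mm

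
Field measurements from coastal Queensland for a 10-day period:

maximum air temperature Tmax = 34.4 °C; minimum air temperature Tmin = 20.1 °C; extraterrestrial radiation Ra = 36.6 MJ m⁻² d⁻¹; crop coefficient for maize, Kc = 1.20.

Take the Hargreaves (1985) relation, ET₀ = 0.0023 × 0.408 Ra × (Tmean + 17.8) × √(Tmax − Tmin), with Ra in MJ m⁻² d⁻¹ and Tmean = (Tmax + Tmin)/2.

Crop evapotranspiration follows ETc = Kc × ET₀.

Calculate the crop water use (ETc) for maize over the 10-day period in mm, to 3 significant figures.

Tmean = (34.4 + 20.1)/2 = 27.25 °C
0.408 Ra = 0.408 × 36.6 = 14.9328 mm/d equivalent
ET₀ = 0.0023 × 14.9328 × (27.25 + 17.8) × √14.3 = 0.0023 × 14.9328 × 45.05 × 3.7815 = 5.8510 mm/d
ETc = Kc × ET₀ = 1.20 × 5.8510 = 7.0212 mm/d
Over 10 days: 7.0212 × 10 = 70.212 mm

70.2 mm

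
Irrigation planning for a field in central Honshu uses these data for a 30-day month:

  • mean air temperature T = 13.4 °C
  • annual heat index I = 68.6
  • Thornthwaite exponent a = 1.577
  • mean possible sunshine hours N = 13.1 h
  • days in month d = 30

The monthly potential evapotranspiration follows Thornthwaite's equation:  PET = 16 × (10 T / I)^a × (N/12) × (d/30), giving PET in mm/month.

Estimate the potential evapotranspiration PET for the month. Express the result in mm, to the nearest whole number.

50 mm

10T/I = 10 × 13.4 / 68.6 = 1.9534
(10T/I)^a = 1.9534^1.577 = 2.8746
Uncorrected PET = 16 × 2.8746 = 45.994 mm
Correction = (N/12)(d/30) = (13.1/12)(30/30) = 1.0917
PET = 45.994 × 1.0917 = 50.212 mm/month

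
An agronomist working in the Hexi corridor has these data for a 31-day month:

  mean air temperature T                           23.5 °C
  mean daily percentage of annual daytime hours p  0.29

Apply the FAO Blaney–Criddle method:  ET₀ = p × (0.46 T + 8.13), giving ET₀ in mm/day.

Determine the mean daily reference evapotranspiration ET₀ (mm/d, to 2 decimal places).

ET₀ = 0.29 × (0.46 × 23.5 + 8.13) = 0.29 × 18.940 = 5.4926 mm/d

5.49 mm/d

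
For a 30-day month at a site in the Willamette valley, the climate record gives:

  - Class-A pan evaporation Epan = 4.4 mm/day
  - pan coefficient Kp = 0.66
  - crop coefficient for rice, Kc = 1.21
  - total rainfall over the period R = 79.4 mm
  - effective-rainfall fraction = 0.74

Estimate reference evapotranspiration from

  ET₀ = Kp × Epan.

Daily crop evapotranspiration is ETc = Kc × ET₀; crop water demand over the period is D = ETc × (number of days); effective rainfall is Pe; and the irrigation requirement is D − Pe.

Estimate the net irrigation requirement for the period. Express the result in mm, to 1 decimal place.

46.7 mm

ET₀ = 0.66 × 4.4 = 2.9040 mm/d
ETc = Kc × ET₀ = 1.21 × 2.9040 = 3.5138 mm/d
Crop demand D = ETc × 30 d = 3.5138 × 30 = 105.414 mm
Pe = 0.74 × 79.4 = 58.756 mm
D − Pe = 105.414 − 58.756 = 46.658 mm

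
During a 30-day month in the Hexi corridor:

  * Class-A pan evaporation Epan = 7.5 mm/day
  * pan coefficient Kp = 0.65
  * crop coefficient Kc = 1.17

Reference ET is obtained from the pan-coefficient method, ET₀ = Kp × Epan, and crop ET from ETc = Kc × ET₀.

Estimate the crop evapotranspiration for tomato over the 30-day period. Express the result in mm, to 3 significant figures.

ET₀ = 0.65 × 7.5 = 4.8750 mm/d
ETc = Kc × ET₀ = 1.17 × 4.8750 = 5.7038 mm/d
Over 30 days: 5.7038 × 30 = 171.114 mm

171 mm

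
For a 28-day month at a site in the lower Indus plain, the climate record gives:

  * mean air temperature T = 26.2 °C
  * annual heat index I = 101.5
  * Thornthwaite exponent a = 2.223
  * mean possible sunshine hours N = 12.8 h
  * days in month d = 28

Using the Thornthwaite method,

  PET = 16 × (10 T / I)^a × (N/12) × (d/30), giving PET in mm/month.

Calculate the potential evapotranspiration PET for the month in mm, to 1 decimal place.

10T/I = 10 × 26.2 / 101.5 = 2.5813
(10T/I)^a = 2.5813^2.223 = 8.2322
Uncorrected PET = 16 × 8.2322 = 131.715 mm
Correction = (N/12)(d/30) = (12.8/12)(28/30) = 0.9956
PET = 131.715 × 0.9956 = 131.135 mm/month

131.1 mm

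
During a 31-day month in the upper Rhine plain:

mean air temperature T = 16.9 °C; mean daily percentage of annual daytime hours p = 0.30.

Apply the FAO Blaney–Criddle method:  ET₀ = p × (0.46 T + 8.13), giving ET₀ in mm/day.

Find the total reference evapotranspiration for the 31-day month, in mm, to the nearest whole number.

ET₀ = 0.30 × (0.46 × 16.9 + 8.13) = 0.30 × 15.904 = 4.7712 mm/d
Monthly total = 4.7712 × 31 = 147.907 mm

148 mm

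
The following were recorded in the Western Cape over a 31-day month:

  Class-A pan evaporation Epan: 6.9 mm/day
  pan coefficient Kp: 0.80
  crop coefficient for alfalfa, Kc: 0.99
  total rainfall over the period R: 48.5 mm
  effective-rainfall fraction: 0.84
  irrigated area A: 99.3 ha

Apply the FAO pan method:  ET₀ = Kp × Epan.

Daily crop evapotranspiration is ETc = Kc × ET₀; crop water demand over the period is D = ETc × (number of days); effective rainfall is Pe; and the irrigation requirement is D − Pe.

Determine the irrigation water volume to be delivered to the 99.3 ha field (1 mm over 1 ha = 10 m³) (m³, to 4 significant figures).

127800 m³

ET₀ = 0.80 × 6.9 = 5.5200 mm/d
ETc = Kc × ET₀ = 0.99 × 5.5200 = 5.4648 mm/d
Crop demand D = ETc × 31 d = 5.4648 × 31 = 169.409 mm
Pe = 0.84 × 48.5 = 40.740 mm
D − Pe = 169.409 − 40.740 = 128.669 mm
Volume = 128.669 mm × 99.3 ha × 10 = 127768.3 m³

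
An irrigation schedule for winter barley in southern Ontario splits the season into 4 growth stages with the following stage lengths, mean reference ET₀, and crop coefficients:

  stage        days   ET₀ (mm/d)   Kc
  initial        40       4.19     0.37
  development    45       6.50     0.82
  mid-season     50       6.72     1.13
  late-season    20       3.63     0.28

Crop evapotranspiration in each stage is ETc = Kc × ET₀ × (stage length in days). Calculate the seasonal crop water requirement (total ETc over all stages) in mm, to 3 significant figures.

initial: 0.37 × 4.19 × 40 = 62.01 mm
development: 0.82 × 6.50 × 45 = 239.85 mm
mid-season: 1.13 × 6.72 × 50 = 379.68 mm
late-season: 0.28 × 3.63 × 20 = 20.33 mm
Seasonal total = 701.87 mm

702 mm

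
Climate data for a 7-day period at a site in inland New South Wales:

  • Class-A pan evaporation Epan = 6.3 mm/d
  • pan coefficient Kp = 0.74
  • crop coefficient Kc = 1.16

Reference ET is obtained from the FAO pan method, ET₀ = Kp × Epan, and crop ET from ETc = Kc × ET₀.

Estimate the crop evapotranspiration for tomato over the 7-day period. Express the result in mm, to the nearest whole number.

38 mm

ET₀ = 0.74 × 6.3 = 4.6620 mm/d
ETc = Kc × ET₀ = 1.16 × 4.6620 = 5.4079 mm/d
Over 7 days: 5.4079 × 7 = 37.855 mm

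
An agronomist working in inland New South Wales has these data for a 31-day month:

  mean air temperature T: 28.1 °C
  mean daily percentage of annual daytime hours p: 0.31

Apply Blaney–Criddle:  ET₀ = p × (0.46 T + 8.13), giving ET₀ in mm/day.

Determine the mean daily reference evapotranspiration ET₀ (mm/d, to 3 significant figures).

ET₀ = 0.31 × (0.46 × 28.1 + 8.13) = 0.31 × 21.056 = 6.5274 mm/d

6.53 mm/d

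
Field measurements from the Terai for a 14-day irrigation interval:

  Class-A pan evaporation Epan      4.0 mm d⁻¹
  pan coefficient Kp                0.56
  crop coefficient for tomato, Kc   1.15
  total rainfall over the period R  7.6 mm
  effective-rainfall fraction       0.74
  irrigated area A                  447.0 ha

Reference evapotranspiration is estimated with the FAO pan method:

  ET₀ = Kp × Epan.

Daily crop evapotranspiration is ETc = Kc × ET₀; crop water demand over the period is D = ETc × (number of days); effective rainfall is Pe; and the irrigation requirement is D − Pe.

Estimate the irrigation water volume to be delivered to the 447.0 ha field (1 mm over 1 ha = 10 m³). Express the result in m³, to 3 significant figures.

136000 m³

ET₀ = 0.56 × 4.0 = 2.2400 mm/d
ETc = Kc × ET₀ = 1.15 × 2.2400 = 2.5760 mm/d
Crop demand D = ETc × 14 d = 2.5760 × 14 = 36.064 mm
Pe = 0.74 × 7.6 = 5.624 mm
D − Pe = 36.064 − 5.624 = 30.440 mm
Volume = 30.440 mm × 447.0 ha × 10 = 136066.8 m³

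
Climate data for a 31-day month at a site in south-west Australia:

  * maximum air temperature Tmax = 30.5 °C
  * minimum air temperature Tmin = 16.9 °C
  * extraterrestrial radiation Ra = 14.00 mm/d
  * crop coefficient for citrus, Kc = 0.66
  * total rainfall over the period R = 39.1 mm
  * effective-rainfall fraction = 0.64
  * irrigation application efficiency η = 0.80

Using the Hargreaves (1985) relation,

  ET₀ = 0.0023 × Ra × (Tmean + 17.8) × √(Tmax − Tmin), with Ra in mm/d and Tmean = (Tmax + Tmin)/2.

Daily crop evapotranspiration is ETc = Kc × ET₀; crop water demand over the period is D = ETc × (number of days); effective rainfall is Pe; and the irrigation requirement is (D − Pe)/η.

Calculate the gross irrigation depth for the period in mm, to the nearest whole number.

95 mm

Tmean = (30.5 + 16.9)/2 = 23.70 °C
ET₀ = 0.0023 × 14.00 × (23.70 + 17.8) × √13.6 = 0.0023 × 14.00 × 41.50 × 3.6878 = 4.9280 mm/d
ETc = Kc × ET₀ = 0.66 × 4.9280 = 3.2525 mm/d
Crop demand D = ETc × 31 d = 3.2525 × 31 = 100.828 mm
Pe = 0.64 × 39.1 = 25.024 mm
D − Pe = 100.828 − 25.024 = 75.804 mm
Gross irrigation = 75.804 / 0.80 = 94.755 mm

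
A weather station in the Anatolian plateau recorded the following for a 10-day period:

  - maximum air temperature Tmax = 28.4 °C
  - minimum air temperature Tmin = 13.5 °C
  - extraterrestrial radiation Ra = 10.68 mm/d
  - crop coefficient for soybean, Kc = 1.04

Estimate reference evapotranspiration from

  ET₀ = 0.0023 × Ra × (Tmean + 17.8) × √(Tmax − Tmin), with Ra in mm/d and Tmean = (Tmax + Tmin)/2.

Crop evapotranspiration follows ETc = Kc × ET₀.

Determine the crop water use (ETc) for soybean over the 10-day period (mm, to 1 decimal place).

Tmean = (28.4 + 13.5)/2 = 20.95 °C
ET₀ = 0.0023 × 10.68 × (20.95 + 17.8) × √14.9 = 0.0023 × 10.68 × 38.75 × 3.8601 = 3.6743 mm/d
ETc = Kc × ET₀ = 1.04 × 3.6743 = 3.8213 mm/d
Over 10 days: 3.8213 × 10 = 38.213 mm

38.2 mm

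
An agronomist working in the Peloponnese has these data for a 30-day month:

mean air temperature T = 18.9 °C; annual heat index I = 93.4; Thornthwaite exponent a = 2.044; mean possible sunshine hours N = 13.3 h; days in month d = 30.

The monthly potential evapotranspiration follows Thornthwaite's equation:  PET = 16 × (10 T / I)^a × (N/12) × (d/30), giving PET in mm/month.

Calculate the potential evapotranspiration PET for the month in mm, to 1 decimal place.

10T/I = 10 × 18.9 / 93.4 = 2.0236
(10T/I)^a = 2.0236^2.044 = 4.2240
Uncorrected PET = 16 × 4.2240 = 67.584 mm
Correction = (N/12)(d/30) = (13.3/12)(30/30) = 1.1083
PET = 67.584 × 1.1083 = 74.903 mm/month

74.9 mm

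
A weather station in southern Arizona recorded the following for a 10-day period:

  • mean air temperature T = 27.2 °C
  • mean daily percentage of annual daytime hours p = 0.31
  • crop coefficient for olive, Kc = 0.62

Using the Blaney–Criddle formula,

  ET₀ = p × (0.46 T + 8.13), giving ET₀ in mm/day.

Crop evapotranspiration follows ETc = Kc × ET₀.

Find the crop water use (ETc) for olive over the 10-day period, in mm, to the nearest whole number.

40 mm

ET₀ = 0.31 × (0.46 × 27.2 + 8.13) = 0.31 × 20.642 = 6.3990 mm/d
ETc = Kc × ET₀ = 0.62 × 6.3990 = 3.9674 mm/d
Over 10 days: 3.9674 × 10 = 39.674 mm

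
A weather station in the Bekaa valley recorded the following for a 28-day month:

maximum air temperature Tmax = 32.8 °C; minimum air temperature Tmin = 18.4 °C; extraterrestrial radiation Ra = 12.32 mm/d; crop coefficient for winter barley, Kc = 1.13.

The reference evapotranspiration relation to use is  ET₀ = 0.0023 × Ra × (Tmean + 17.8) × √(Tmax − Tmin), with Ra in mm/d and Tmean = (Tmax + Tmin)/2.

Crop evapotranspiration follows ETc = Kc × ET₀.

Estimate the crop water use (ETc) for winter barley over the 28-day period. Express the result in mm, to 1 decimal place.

Tmean = (32.8 + 18.4)/2 = 25.60 °C
ET₀ = 0.0023 × 12.32 × (25.60 + 17.8) × √14.4 = 0.0023 × 12.32 × 43.40 × 3.7947 = 4.6667 mm/d
ETc = Kc × ET₀ = 1.13 × 4.6667 = 5.2734 mm/d
Over 28 days: 5.2734 × 28 = 147.655 mm

147.7 mm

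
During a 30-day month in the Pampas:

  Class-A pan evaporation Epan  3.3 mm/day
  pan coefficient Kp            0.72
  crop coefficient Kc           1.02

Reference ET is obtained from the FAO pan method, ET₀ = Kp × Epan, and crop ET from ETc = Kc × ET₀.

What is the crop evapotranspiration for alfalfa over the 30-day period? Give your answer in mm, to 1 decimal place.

ET₀ = 0.72 × 3.3 = 2.3760 mm/d
ETc = Kc × ET₀ = 1.02 × 2.3760 = 2.4235 mm/d
Over 30 days: 2.4235 × 30 = 72.705 mm

72.7 mm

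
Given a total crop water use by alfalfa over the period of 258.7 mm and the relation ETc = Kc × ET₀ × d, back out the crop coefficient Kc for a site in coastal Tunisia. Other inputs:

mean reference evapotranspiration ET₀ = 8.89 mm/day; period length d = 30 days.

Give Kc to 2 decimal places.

ETc = Kc × ET₀ × d  ⇒  Kc = ETc / (ET₀ × d)
Kc = 258.7 / (8.89 × 30) = 258.7 / 266.70 = 0.9700

0.97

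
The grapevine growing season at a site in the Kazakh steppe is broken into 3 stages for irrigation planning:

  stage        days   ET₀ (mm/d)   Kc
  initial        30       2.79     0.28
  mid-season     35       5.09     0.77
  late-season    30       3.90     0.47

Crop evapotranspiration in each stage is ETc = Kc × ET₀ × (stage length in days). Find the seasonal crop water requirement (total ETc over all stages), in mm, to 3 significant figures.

216 mm

initial: 0.28 × 2.79 × 30 = 23.44 mm
mid-season: 0.77 × 5.09 × 35 = 137.18 mm
late-season: 0.47 × 3.90 × 30 = 54.99 mm
Seasonal total = 215.61 mm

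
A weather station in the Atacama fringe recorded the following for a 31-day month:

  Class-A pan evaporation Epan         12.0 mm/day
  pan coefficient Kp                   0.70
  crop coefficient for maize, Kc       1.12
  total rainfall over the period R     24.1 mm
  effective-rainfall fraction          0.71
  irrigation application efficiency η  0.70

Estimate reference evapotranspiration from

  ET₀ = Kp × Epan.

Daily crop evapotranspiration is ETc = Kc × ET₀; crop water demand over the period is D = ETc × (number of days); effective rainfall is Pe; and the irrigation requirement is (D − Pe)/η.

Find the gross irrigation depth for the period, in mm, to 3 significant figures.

ET₀ = 0.70 × 12.0 = 8.4000 mm/d
ETc = Kc × ET₀ = 1.12 × 8.4000 = 9.4080 mm/d
Crop demand D = ETc × 31 d = 9.4080 × 31 = 291.648 mm
Pe = 0.71 × 24.1 = 17.111 mm
D − Pe = 291.648 − 17.111 = 274.537 mm
Gross irrigation = 274.537 / 0.70 = 392.196 mm

392 mm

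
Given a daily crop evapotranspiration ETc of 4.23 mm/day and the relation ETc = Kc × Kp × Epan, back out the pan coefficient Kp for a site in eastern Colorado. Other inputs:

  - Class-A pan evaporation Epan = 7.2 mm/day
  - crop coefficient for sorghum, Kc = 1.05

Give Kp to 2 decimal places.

ETc = Kc × Kp × Epan  ⇒  Kp = ETc / (Kc × Epan)
Kp = 4.23 / (1.05 × 7.2) = 4.23 / 7.560 = 0.5595

0.56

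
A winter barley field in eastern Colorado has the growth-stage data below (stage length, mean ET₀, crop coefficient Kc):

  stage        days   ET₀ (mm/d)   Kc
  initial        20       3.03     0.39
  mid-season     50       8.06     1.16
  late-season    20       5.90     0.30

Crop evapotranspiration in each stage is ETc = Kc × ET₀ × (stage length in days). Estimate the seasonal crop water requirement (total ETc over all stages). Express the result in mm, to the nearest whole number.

527 mm

initial: 0.39 × 3.03 × 20 = 23.63 mm
mid-season: 1.16 × 8.06 × 50 = 467.48 mm
late-season: 0.30 × 5.90 × 20 = 35.40 mm
Seasonal total = 526.51 mm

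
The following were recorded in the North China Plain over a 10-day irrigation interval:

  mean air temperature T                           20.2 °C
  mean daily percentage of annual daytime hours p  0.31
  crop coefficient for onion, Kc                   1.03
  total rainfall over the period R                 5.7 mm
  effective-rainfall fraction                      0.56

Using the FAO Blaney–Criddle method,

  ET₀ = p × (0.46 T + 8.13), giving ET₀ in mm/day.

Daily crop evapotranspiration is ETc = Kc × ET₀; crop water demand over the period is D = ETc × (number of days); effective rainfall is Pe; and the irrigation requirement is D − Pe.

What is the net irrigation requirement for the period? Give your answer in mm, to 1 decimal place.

52.4 mm

ET₀ = 0.31 × (0.46 × 20.2 + 8.13) = 0.31 × 17.422 = 5.4008 mm/d
ETc = Kc × ET₀ = 1.03 × 5.4008 = 5.5628 mm/d
Crop demand D = ETc × 10 d = 5.5628 × 10 = 55.628 mm
Pe = 0.56 × 5.7 = 3.192 mm
D − Pe = 55.628 − 3.192 = 52.436 mm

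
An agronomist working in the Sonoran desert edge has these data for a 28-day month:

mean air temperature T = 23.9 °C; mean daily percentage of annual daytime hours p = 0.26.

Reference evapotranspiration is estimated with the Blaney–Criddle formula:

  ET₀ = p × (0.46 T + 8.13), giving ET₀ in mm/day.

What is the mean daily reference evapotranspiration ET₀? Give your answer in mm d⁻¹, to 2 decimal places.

4.97 mm d⁻¹

ET₀ = 0.26 × (0.46 × 23.9 + 8.13) = 0.26 × 19.124 = 4.9722 mm/d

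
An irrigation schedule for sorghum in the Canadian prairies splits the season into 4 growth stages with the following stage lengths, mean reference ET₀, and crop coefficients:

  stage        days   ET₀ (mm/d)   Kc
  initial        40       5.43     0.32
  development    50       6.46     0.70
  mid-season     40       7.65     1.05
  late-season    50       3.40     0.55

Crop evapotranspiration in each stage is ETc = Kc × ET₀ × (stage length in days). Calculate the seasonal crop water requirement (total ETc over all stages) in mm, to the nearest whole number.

710 mm

initial: 0.32 × 5.43 × 40 = 69.50 mm
development: 0.70 × 6.46 × 50 = 226.10 mm
mid-season: 1.05 × 7.65 × 40 = 321.30 mm
late-season: 0.55 × 3.40 × 50 = 93.50 mm
Seasonal total = 710.40 mm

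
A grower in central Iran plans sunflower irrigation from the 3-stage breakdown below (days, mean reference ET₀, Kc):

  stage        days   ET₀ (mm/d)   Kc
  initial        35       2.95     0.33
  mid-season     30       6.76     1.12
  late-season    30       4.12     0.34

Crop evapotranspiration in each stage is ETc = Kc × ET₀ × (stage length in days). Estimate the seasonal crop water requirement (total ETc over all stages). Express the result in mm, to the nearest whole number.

initial: 0.33 × 2.95 × 35 = 34.07 mm
mid-season: 1.12 × 6.76 × 30 = 227.14 mm
late-season: 0.34 × 4.12 × 30 = 42.02 mm
Seasonal total = 303.23 mm

303 mm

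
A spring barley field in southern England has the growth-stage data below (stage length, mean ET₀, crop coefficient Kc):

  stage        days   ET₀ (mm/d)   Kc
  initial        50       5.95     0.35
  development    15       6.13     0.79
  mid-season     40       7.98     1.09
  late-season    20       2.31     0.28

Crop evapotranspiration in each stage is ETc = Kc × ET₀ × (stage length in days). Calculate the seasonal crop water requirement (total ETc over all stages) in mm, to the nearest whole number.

538 mm

initial: 0.35 × 5.95 × 50 = 104.13 mm
development: 0.79 × 6.13 × 15 = 72.64 mm
mid-season: 1.09 × 7.98 × 40 = 347.93 mm
late-season: 0.28 × 2.31 × 20 = 12.94 mm
Seasonal total = 537.64 mm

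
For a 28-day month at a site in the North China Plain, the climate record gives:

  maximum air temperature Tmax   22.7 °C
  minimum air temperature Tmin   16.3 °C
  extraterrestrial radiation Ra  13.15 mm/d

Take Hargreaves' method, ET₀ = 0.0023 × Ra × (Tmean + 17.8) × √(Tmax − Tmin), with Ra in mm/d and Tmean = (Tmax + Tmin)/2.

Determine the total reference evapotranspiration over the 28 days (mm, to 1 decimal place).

Tmean = (22.7 + 16.3)/2 = 19.50 °C
ET₀ = 0.0023 × 13.15 × (19.50 + 17.8) × √6.4 = 0.0023 × 13.15 × 37.30 × 2.5298 = 2.8540 mm/d
Over 28 days: 2.8540 × 28 = 79.912 mm

79.9 mm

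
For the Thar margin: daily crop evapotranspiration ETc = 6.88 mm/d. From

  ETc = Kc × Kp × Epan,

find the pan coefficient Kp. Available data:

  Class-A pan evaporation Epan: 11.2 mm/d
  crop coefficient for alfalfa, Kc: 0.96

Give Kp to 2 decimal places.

0.64

ETc = Kc × Kp × Epan  ⇒  Kp = ETc / (Kc × Epan)
Kp = 6.88 / (0.96 × 11.2) = 6.88 / 10.752 = 0.6399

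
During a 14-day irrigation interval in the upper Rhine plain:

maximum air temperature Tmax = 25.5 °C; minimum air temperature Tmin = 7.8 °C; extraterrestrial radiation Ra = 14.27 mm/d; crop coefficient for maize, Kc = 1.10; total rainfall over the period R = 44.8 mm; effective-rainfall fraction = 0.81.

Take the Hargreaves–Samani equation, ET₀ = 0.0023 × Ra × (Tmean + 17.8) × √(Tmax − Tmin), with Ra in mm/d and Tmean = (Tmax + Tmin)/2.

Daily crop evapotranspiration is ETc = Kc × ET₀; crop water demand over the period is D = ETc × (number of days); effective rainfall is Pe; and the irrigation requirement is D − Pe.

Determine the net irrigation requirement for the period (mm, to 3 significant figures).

37.0 mm

Tmean = (25.5 + 7.8)/2 = 16.65 °C
ET₀ = 0.0023 × 14.27 × (16.65 + 17.8) × √17.7 = 0.0023 × 14.27 × 34.45 × 4.2071 = 4.7569 mm/d
ETc = Kc × ET₀ = 1.10 × 4.7569 = 5.2326 mm/d
Crop demand D = ETc × 14 d = 5.2326 × 14 = 73.256 mm
Pe = 0.81 × 44.8 = 36.288 mm
D − Pe = 73.256 − 36.288 = 36.968 mm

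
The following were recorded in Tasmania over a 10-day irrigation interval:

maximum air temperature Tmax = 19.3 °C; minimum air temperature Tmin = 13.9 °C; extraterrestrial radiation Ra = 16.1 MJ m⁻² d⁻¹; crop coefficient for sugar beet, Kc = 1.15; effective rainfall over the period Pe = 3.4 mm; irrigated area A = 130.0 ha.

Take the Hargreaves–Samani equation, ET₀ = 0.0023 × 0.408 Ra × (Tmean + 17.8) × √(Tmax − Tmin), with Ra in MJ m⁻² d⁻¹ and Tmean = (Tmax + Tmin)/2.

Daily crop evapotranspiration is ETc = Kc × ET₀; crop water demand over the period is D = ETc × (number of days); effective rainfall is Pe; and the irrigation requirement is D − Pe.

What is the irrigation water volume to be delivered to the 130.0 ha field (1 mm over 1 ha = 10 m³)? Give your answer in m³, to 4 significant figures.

Tmean = (19.3 + 13.9)/2 = 16.60 °C
0.408 Ra = 0.408 × 16.1 = 6.5688 mm/d equivalent
ET₀ = 0.0023 × 6.5688 × (16.60 + 17.8) × √5.4 = 0.0023 × 6.5688 × 34.40 × 2.3238 = 1.2077 mm/d
ETc = Kc × ET₀ = 1.15 × 1.2077 = 1.3889 mm/d
Crop demand D = ETc × 10 d = 1.3889 × 10 = 13.889 mm
D − Pe = 13.889 − 3.4 = 10.489 mm
Volume = 10.489 mm × 130.0 ha × 10 = 13635.7 m³

13640 m³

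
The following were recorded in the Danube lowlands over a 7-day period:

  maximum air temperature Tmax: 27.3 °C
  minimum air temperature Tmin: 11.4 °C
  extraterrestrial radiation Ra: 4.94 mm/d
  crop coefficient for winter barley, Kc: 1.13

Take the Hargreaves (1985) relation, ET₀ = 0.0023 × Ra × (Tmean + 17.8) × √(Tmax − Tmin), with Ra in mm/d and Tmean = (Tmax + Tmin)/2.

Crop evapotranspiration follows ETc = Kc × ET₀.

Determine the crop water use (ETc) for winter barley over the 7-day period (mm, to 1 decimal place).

13.3 mm

Tmean = (27.3 + 11.4)/2 = 19.35 °C
ET₀ = 0.0023 × 4.94 × (19.35 + 17.8) × √15.9 = 0.0023 × 4.94 × 37.15 × 3.9875 = 1.6831 mm/d
ETc = Kc × ET₀ = 1.13 × 1.6831 = 1.9019 mm/d
Over 7 days: 1.9019 × 7 = 13.313 mm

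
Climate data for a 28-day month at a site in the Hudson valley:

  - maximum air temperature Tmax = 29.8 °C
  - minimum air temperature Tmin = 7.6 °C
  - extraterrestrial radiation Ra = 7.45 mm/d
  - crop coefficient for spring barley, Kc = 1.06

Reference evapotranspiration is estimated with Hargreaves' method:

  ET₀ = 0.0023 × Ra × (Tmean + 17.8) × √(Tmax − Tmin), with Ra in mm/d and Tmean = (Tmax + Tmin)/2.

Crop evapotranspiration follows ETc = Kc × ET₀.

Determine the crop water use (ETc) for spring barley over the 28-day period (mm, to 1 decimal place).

87.5 mm

Tmean = (29.8 + 7.6)/2 = 18.70 °C
ET₀ = 0.0023 × 7.45 × (18.70 + 17.8) × √22.2 = 0.0023 × 7.45 × 36.50 × 4.7117 = 2.9468 mm/d
ETc = Kc × ET₀ = 1.06 × 2.9468 = 3.1236 mm/d
Over 28 days: 3.1236 × 28 = 87.461 mm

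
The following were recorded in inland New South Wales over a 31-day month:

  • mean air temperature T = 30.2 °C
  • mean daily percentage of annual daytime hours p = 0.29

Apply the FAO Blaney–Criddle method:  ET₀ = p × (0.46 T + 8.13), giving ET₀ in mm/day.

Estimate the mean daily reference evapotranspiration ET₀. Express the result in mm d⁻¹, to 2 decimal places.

6.39 mm d⁻¹

ET₀ = 0.29 × (0.46 × 30.2 + 8.13) = 0.29 × 22.022 = 6.3864 mm/d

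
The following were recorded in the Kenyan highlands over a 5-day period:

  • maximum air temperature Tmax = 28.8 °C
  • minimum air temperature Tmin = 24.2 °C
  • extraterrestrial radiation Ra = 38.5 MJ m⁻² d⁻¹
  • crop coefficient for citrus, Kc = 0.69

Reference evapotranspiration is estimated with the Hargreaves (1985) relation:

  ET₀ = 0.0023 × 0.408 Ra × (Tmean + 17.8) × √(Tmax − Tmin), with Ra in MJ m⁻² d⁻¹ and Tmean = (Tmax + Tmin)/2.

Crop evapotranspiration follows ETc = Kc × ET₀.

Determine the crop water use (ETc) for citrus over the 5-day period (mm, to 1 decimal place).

11.8 mm

Tmean = (28.8 + 24.2)/2 = 26.50 °C
0.408 Ra = 0.408 × 38.5 = 15.7080 mm/d equivalent
ET₀ = 0.0023 × 15.7080 × (26.50 + 17.8) × √4.6 = 0.0023 × 15.7080 × 44.30 × 2.1448 = 3.4327 mm/d
ETc = Kc × ET₀ = 0.69 × 3.4327 = 2.3686 mm/d
Over 5 days: 2.3686 × 5 = 11.843 mm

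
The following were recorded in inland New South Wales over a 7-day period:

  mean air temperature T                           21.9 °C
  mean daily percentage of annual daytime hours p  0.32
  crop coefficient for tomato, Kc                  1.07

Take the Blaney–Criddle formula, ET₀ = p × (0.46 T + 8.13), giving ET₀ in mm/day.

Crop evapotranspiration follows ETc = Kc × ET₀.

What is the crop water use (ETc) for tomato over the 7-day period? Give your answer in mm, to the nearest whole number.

44 mm

ET₀ = 0.32 × (0.46 × 21.9 + 8.13) = 0.32 × 18.204 = 5.8253 mm/d
ETc = Kc × ET₀ = 1.07 × 5.8253 = 6.2331 mm/d
Over 7 days: 6.2331 × 7 = 43.632 mm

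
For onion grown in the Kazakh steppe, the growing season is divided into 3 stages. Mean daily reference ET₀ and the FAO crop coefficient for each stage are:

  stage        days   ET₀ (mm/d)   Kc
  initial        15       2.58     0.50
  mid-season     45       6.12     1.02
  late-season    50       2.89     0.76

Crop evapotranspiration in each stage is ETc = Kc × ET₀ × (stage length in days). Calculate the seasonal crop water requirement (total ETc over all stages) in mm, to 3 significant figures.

initial: 0.50 × 2.58 × 15 = 19.35 mm
mid-season: 1.02 × 6.12 × 45 = 280.91 mm
late-season: 0.76 × 2.89 × 50 = 109.82 mm
Seasonal total = 410.08 mm

410 mm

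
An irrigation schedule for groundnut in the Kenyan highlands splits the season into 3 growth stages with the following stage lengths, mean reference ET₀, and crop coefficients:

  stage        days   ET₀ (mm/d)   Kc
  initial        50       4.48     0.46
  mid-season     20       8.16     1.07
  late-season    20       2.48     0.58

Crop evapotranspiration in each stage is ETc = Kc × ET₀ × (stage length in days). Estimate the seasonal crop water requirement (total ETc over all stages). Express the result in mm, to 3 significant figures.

306 mm

initial: 0.46 × 4.48 × 50 = 103.04 mm
mid-season: 1.07 × 8.16 × 20 = 174.62 mm
late-season: 0.58 × 2.48 × 20 = 28.77 mm
Seasonal total = 306.43 mm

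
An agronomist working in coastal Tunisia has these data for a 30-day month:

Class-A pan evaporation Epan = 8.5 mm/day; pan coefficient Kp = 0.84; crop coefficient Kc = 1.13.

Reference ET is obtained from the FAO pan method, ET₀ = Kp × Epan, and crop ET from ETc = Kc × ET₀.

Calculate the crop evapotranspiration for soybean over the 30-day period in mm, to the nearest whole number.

ET₀ = 0.84 × 8.5 = 7.1400 mm/d
ETc = Kc × ET₀ = 1.13 × 7.1400 = 8.0682 mm/d
Over 30 days: 8.0682 × 30 = 242.046 mm

242 mm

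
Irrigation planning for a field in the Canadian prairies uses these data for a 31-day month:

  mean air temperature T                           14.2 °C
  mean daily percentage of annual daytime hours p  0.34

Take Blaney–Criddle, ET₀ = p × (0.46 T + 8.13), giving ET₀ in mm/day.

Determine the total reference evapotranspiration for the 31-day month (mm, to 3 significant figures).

155 mm

ET₀ = 0.34 × (0.46 × 14.2 + 8.13) = 0.34 × 14.662 = 4.9851 mm/d
Monthly total = 4.9851 × 31 = 154.538 mm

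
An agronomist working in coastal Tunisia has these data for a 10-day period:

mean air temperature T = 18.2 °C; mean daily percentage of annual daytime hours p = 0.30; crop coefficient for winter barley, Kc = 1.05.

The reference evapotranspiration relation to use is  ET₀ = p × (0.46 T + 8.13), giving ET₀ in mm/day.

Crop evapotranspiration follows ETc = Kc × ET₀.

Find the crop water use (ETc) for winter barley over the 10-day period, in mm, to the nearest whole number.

ET₀ = 0.30 × (0.46 × 18.2 + 8.13) = 0.30 × 16.502 = 4.9506 mm/d
ETc = Kc × ET₀ = 1.05 × 4.9506 = 5.1981 mm/d
Over 10 days: 5.1981 × 10 = 51.981 mm

52 mm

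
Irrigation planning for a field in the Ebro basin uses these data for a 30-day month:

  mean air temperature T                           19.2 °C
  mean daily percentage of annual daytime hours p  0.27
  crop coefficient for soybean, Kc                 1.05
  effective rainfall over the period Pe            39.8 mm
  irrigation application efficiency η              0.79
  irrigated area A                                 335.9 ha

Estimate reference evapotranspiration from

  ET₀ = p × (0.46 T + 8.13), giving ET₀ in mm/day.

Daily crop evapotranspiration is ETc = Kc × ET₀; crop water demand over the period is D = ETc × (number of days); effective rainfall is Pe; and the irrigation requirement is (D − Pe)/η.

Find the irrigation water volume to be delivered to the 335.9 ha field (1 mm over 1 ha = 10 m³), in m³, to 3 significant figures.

444000 m³

ET₀ = 0.27 × (0.46 × 19.2 + 8.13) = 0.27 × 16.962 = 4.5797 mm/d
ETc = Kc × ET₀ = 1.05 × 4.5797 = 4.8087 mm/d
Crop demand D = ETc × 30 d = 4.8087 × 30 = 144.261 mm
D − Pe = 144.261 − 39.8 = 104.461 mm
Gross irrigation = 104.461 / 0.79 = 132.229 mm
Volume = 132.229 mm × 335.9 ha × 10 = 444157.2 m³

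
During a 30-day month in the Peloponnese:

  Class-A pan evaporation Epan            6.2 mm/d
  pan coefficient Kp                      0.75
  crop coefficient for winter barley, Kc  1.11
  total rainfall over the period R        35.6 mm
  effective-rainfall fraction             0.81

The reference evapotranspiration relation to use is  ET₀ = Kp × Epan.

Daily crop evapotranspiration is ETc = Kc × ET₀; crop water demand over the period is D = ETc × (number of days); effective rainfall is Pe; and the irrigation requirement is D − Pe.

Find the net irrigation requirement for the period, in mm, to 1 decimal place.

126.0 mm

ET₀ = 0.75 × 6.2 = 4.6500 mm/d
ETc = Kc × ET₀ = 1.11 × 4.6500 = 5.1615 mm/d
Crop demand D = ETc × 30 d = 5.1615 × 30 = 154.845 mm
Pe = 0.81 × 35.6 = 28.836 mm
D − Pe = 154.845 − 28.836 = 126.009 mm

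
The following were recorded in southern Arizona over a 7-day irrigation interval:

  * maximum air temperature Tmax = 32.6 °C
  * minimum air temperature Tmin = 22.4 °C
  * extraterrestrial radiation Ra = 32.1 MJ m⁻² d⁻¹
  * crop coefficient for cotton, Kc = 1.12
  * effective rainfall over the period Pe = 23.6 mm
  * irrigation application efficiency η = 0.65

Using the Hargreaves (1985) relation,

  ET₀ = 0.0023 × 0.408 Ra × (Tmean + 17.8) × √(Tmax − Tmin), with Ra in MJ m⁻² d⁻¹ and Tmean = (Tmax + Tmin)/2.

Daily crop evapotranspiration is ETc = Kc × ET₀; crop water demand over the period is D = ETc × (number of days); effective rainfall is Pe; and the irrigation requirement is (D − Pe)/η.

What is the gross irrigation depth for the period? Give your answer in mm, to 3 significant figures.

16.3 mm

Tmean = (32.6 + 22.4)/2 = 27.50 °C
0.408 Ra = 0.408 × 32.1 = 13.0968 mm/d equivalent
ET₀ = 0.0023 × 13.0968 × (27.50 + 17.8) × √10.2 = 0.0023 × 13.0968 × 45.30 × 3.1937 = 4.3580 mm/d
ETc = Kc × ET₀ = 1.12 × 4.3580 = 4.8810 mm/d
Crop demand D = ETc × 7 d = 4.8810 × 7 = 34.167 mm
D − Pe = 34.167 − 23.6 = 10.567 mm
Gross irrigation = 10.567 / 0.65 = 16.257 mm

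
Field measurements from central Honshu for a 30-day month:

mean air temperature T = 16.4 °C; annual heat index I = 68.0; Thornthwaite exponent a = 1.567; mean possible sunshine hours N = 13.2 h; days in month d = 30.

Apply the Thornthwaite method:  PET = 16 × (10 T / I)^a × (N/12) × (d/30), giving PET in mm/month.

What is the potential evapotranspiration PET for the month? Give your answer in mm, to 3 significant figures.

10T/I = 10 × 16.4 / 68.0 = 2.4118
(10T/I)^a = 2.4118^1.567 = 3.9731
Uncorrected PET = 16 × 3.9731 = 63.570 mm
Correction = (N/12)(d/30) = (13.2/12)(30/30) = 1.1000
PET = 63.570 × 1.1000 = 69.927 mm/month

69.9 mm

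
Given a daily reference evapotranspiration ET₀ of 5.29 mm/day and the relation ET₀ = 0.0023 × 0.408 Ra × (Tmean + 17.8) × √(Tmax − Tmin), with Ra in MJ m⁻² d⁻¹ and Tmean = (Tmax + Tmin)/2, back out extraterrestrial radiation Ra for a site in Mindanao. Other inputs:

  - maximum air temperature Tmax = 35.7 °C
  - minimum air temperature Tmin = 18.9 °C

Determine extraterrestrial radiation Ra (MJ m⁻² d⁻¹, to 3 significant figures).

Tmean = (35.7+18.9)/2 = 27.30 °C; ΔT = 16.8
Ra = ET₀ / [0.0023 × 0.408 × (Tmean+17.8) × √ΔT]
   = 5.29 / (0.0023 × 0.408 × 45.10 × 4.0988) = 30.495 MJ m⁻² d⁻¹

30.5 MJ m⁻² d⁻¹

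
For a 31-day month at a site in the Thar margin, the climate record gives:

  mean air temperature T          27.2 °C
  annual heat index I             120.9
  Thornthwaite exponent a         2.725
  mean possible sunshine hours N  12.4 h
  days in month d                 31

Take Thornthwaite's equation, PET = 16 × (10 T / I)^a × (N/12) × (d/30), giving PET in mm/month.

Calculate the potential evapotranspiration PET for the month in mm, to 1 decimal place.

155.7 mm

10T/I = 10 × 27.2 / 120.9 = 2.2498
(10T/I)^a = 2.2498^2.725 = 9.1115
Uncorrected PET = 16 × 9.1115 = 145.784 mm
Correction = (N/12)(d/30) = (12.4/12)(31/30) = 1.0678
PET = 145.784 × 1.0678 = 155.668 mm/month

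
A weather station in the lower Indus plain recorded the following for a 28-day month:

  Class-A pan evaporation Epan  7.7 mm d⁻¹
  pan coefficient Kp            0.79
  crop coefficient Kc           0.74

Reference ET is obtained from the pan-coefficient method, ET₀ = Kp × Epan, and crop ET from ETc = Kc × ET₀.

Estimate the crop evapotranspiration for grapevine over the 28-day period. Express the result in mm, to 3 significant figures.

126 mm

ET₀ = 0.79 × 7.7 = 6.0830 mm/d
ETc = Kc × ET₀ = 0.74 × 6.0830 = 4.5014 mm/d
Over 28 days: 4.5014 × 28 = 126.039 mm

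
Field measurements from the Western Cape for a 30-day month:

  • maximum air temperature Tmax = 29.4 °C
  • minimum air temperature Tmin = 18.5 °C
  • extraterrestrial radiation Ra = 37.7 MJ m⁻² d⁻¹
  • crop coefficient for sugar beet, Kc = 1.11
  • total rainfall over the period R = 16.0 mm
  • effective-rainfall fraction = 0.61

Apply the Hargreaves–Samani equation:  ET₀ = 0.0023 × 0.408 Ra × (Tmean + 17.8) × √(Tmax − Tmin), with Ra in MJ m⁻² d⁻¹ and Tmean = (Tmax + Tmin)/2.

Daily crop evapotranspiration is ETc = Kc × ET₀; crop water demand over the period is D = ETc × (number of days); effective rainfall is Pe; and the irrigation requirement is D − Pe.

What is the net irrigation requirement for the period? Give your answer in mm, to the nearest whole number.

153 mm

Tmean = (29.4 + 18.5)/2 = 23.95 °C
0.408 Ra = 0.408 × 37.7 = 15.3816 mm/d equivalent
ET₀ = 0.0023 × 15.3816 × (23.95 + 17.8) × √10.9 = 0.0023 × 15.3816 × 41.75 × 3.3015 = 4.8764 mm/d
ETc = Kc × ET₀ = 1.11 × 4.8764 = 5.4128 mm/d
Crop demand D = ETc × 30 d = 5.4128 × 30 = 162.384 mm
Pe = 0.61 × 16.0 = 9.760 mm
D − Pe = 162.384 − 9.760 = 152.624 mm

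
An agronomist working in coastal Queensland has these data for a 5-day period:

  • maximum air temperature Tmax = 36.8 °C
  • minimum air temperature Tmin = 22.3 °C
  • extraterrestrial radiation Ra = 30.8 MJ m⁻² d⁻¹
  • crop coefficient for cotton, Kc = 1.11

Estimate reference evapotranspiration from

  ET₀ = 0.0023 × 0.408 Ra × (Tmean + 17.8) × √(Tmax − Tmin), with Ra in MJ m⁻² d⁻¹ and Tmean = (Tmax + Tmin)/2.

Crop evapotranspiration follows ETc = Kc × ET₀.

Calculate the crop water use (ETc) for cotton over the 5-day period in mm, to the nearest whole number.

Tmean = (36.8 + 22.3)/2 = 29.55 °C
0.408 Ra = 0.408 × 30.8 = 12.5664 mm/d equivalent
ET₀ = 0.0023 × 12.5664 × (29.55 + 17.8) × √14.5 = 0.0023 × 12.5664 × 47.35 × 3.8079 = 5.2113 mm/d
ETc = Kc × ET₀ = 1.11 × 5.2113 = 5.7845 mm/d
Over 5 days: 5.7845 × 5 = 28.923 mm

29 mm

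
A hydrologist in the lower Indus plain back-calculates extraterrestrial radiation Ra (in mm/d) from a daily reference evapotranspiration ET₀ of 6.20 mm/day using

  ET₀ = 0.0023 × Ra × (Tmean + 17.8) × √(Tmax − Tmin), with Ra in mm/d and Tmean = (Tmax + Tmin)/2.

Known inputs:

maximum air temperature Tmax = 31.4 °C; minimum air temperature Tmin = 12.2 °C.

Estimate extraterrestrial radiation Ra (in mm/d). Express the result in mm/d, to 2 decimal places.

Tmean = 21.80 °C; √ΔT = 4.3818
Ra = ET₀ / [0.0023 × (Tmean+17.8) × √ΔT] = 6.20 / (0.0023 × 39.60 × 4.3818) = 15.535 mm/d

15.54 mm/d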